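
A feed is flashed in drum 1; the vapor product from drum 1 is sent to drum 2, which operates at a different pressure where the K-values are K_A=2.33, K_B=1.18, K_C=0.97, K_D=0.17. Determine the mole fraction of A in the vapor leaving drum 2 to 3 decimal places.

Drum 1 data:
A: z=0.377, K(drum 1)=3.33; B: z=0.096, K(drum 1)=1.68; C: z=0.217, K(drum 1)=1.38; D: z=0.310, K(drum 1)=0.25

Drum 1:
Rachford–Rice: g(ψ₁) = Σ zᵢ(Kᵢ−1)/(1+ψ₁(Kᵢ−1)) = 0.
g(0) = ΣzᵢKᵢ − 1 = 0.794 and g(1) = 1 − Σzᵢ/Kᵢ = -0.568, so a root lies in (0, 1).
Newton iteration, ψ₁⁰ = 0.66:
  ψ₁ = 0.660: g = -0.0033, g' = -1.043 → ψ₁ = 0.657
Converged at ψ₁ = 0.657.
Drum-1 compositions:
  A: x = 0.149, y = 0.496
  B: x = 0.066, y = 0.111
  C: x = 0.174, y = 0.240
  D: x = 0.611, y = 0.153
Drum-2 feed = drum-1 vapor: z₂ = (0.4961, 0.1115, 0.2396, 0.1527).
Drum 2:
Let ψ₂ = V/F and solve Σ zᵢ(Kᵢ−1)/(1+ψ₂(Kᵢ−1)) = 0.
Check two-phase: ΣzᵢKᵢ = 1.546 > 1 and Σzᵢ/Kᵢ = 1.453 > 1, so g(0) = 0.546 > 0 and g(1) = -0.453 < 0.
Newton–Raphson from ψ₂ = 0.34:
  ψ₂ = 0.340: g = 0.2894, g' = -0.624 → ψ₂ = 0.804
  ψ₂ = 0.804: g = -0.0520, g' = -1.158 → ψ₂ = 0.759
  ψ₂ = 0.759: g = -0.0040, g' = -0.989 → ψ₂ = 0.755
Converged at ψ₂ = 0.755.
  A: x = 0.248, y = 0.577
  B: x = 0.098, y = 0.116
  C: x = 0.245, y = 0.238
  D: x = 0.409, y = 0.070

y_A (drum 2) = 0.577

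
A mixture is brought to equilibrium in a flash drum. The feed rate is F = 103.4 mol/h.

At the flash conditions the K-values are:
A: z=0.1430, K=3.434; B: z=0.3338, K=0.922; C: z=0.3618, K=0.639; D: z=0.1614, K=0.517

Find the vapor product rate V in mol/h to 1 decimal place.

V = 16.7 mol/h

Let ψ = V/F and solve Σ zᵢ(Kᵢ−1)/(1+ψ(Kᵢ−1)) = 0.
Feasibility: ΣzᵢKᵢ = 1.1135, Σzᵢ/Kᵢ = 1.2821 — both > 1, two phases present.
Newton iteration, ψ⁰ = 0.45:
  ψ = 0.4500: g = -0.11642, g' = -0.3238 → ψ = 0.0905
  ψ = 0.0905: g = 0.04247, g' = -0.6625 → ψ = 0.1546
  ψ = 0.1546: g = 0.00397, g' = -0.5462 → ψ = 0.1619
Converged at ψ = 0.1619.
Then V = ψ·F = 0.1619·103.4 = 16.7 mol/h and L = F − V = 86.7 mol/h.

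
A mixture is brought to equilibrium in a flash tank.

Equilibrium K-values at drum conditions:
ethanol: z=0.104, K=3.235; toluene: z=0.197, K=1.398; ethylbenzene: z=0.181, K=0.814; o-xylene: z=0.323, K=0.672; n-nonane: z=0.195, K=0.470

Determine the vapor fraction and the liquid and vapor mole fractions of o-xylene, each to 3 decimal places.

ψ = 0.127, x_o-xylene = 0.337, y_o-xylene = 0.226

Newton iteration, ψ⁰ = 0.5:
  ψ = 0.500: g = -0.1293, g' = -0.296 → ψ = 0.064
  ψ = 0.064: g = 0.0307, g' = -0.529 → ψ = 0.122
  ψ = 0.122: g = 0.0022, g' = -0.456 → ψ = 0.127
Converged at ψ = 0.127.
Compositions from xᵢ = zᵢ/(1+ψ(Kᵢ−1)), yᵢ = Kᵢxᵢ:
  ethanol: x = 0.081, y = 0.262
  toluene: x = 0.188, y = 0.262
  ethylbenzene: x = 0.185, y = 0.151
  o-xylene: x = 0.337, y = 0.226
  n-nonane: x = 0.209, y = 0.098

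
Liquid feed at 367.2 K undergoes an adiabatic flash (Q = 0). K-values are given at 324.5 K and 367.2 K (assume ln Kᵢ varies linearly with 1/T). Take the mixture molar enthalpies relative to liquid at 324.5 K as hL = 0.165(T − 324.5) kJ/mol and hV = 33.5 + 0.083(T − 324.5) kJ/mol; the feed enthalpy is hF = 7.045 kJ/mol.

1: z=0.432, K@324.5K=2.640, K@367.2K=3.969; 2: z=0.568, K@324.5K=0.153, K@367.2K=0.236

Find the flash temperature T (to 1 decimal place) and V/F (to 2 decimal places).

T = 328.7 K, V/F = 0.19

Adiabatic flash: solve Rachford–Rice at each trial T, then check hF = ψ·hV(T) + (1−ψ)·hL(T).
  T = 324.5 K: K = (2.640, 0.153), RR gives ψ = 0.164, H_out = 5.484 kJ/mol
  T = 367.2 K: K = (3.969, 0.236), RR gives ψ = 0.374, H_out = 18.269 kJ/mol
  T = 345.9 K: K = (3.280, 0.193), RR gives ψ = 0.286, H_out = 12.608 kJ/mol
  T = 335.2 K: K = (2.953, 0.172), RR gives ψ = 0.231, H_out = 9.303 kJ/mol
  T = 329.9 K: K = (2.796, 0.163), RR gives ψ = 0.200, H_out = 7.490 kJ/mol
  T = 327.2 K: K = (2.718, 0.158), RR gives ψ = 0.182, H_out = 6.509 kJ/mol
  T = 328.5 K: K = (2.755, 0.160), RR gives ψ = 0.191, H_out = 6.987 kJ/mol
Linear interpolation between T = 328.5 (H_out = 6.987) and T = 329.9 (H_out = 7.490) on hF = 7.045 gives T ≈ 328.7 K, at which ψ = 0.19.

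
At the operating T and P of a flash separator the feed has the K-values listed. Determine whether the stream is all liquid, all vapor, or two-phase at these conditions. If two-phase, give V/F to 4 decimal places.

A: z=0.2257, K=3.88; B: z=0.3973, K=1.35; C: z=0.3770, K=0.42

two-phase, V/F = 0.6306

ΣzᵢKᵢ = 1.5704; Σzᵢ/Kᵢ = 1.2501.
Both exceed 1, so a two-phase solution exists.
Newton iteration, ψ⁰ = 0.47:
  ψ = 0.4700: g = 0.09499, g' = -0.6135 → ψ = 0.6248
  ψ = 0.6248: g = 0.00335, g' = -0.5836 → ψ = 0.6306
Converged at ψ = 0.6306.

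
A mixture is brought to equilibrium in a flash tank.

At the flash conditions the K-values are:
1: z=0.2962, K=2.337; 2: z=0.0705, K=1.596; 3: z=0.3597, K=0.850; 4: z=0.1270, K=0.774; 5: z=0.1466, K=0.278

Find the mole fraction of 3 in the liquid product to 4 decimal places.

x_3 = 0.3909

Material balance + equilibrium reduce to Σ zᵢ(Kᵢ−1)/(1+V/F(Kᵢ−1)) = 0.
Check two-phase: ΣzᵢKᵢ = 1.2495 > 1 and Σzᵢ/Kᵢ = 1.2855 > 1, so g(0) = 0.2495 > 0 and g(1) = -0.2855 < 0.
Newton–Raphson from V/F = 0.48:
  V/F = 0.4800: g = 0.02157, g' = -0.4081 → V/F = 0.5329
  V/F = 0.5329: g = -0.00015, g' = -0.4148 → V/F = 0.5325
Converged at V/F = 0.5325.
Compositions from xᵢ = zᵢ/(1+V/F(Kᵢ−1)), yᵢ = Kᵢxᵢ:
  1: x = 0.1730, y = 0.4043
  2: x = 0.0535, y = 0.0854
  3: x = 0.3909, y = 0.3323
  4: x = 0.1444, y = 0.1117
  5: x = 0.2382, y = 0.0662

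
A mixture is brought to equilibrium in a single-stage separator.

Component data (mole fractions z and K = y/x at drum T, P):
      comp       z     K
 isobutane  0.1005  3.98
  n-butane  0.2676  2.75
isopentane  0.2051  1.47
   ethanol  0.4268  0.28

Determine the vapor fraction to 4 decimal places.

ψ = 0.4659

Let ψ = V/F and solve Σ zᵢ(Kᵢ−1)/(1+ψ(Kᵢ−1)) = 0.
Feasibility: ΣzᵢKᵢ = 1.5569, Σzᵢ/Kᵢ = 1.7864 — both > 1, two phases present.
Iterate (Newton) starting at ψ = 0.36:
  ψ = 0.3600: g = 0.09942, g' = -0.9525 → ψ = 0.4644
  ψ = 0.4644: g = 0.00146, g' = -0.9363 → ψ = 0.4659
Converged at ψ = 0.4659.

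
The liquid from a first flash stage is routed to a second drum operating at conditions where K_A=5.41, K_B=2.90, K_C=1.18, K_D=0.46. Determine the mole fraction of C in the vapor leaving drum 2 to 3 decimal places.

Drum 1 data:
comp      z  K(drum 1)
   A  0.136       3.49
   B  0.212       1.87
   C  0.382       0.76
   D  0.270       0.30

Drum 1:
Iterate (Newton) starting at ψ₁ = 0.58:
  ψ₁ = 0.580: g = -0.1636, g' = -0.617 → ψ₁ = 0.315
  ψ₁ = 0.315: g = -0.0070, g' = -0.607 → ψ₁ = 0.303
Converged at ψ₁ = 0.303.
Drum-1 compositions:
  A: x = 0.077, y = 0.270
  B: x = 0.168, y = 0.314
  C: x = 0.412, y = 0.313
  D: x = 0.343, y = 0.103
Drum-2 feed = drum-1 liquid: z₂ = (0.0775, 0.1677, 0.4120, 0.3428).
Drum 2:
Let ψ₂ = V/F and solve Σ zᵢ(Kᵢ−1)/(1+ψ₂(Kᵢ−1)) = 0.
g(0) = ΣzᵢKᵢ − 1 = 0.549 and g(1) = 1 − Σzᵢ/Kᵢ = -0.167, so a root lies in (0, 1).
Iterate (Newton) starting at ψ₂ = 0.5:
  ψ₂ = 0.500: g = 0.0845, g' = -0.505 → ψ₂ = 0.667
  ψ₂ = 0.667: g = 0.0039, g' = -0.470 → ψ₂ = 0.676
Converged at ψ₂ = 0.676.
  A: x = 0.019, y = 0.105
  B: x = 0.073, y = 0.213
  C: x = 0.367, y = 0.433
  D: x = 0.540, y = 0.248

y_C (drum 2) = 0.433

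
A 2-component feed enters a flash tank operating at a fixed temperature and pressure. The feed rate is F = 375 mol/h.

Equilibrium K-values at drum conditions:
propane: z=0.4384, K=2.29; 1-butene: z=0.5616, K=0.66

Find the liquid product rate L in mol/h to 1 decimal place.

L = 54.7 mol/h

Let ψ = V/F and solve Σ zᵢ(Kᵢ−1)/(1+ψ(Kᵢ−1)) = 0.
Feasibility: ΣzᵢKᵢ = 1.3746, Σzᵢ/Kᵢ = 1.0424 — both > 1, two phases present.
Newton–Raphson from ψ = 0.5:
  ψ = 0.5000: g = 0.11374, g' = -0.3638 → ψ = 0.8126
  ψ = 0.8126: g = 0.01227, g' = -0.2978 → ψ = 0.8538
  ψ = 0.8538: g = 0.00008, g' = -0.2941 → ψ = 0.8541
Converged at ψ = 0.8541.
Then V = ψ·F = 0.8541·375 = 320.3 mol/h and L = F − V = 54.7 mol/h.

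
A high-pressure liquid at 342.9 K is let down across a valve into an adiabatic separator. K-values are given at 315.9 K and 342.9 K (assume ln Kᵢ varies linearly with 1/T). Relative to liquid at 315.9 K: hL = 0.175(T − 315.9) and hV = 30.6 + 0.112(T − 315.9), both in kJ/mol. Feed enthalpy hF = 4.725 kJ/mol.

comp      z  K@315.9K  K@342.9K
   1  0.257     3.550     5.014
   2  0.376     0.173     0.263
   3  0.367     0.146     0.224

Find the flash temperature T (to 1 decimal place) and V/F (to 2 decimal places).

Adiabatic flash: solve Rachford–Rice at each trial T, then check hF = ψ·hV(T) + (1−ψ)·hL(T).
  T = 315.9 K: K = (3.550, 0.173, 0.146), RR gives ψ = 0.014, H_out = 0.442 kJ/mol
  T = 342.9 K: K = (5.014, 0.263, 0.224), RR gives ψ = 0.155, H_out = 9.196 kJ/mol
  T = 329.4 K: K = (4.249, 0.215, 0.182), RR gives ψ = 0.092, H_out = 5.104 kJ/mol
  T = 322.6 K: K = (3.888, 0.193, 0.163), RR gives ψ = 0.056, H_out = 2.851 kJ/mol
  T = 326.0 K: K = (4.067, 0.204, 0.173), RR gives ψ = 0.074, H_out = 3.998 kJ/mol
  T = 327.7 K: K = (4.157, 0.210, 0.178), RR gives ψ = 0.083, H_out = 4.555 kJ/mol
Linear interpolation between T = 327.7 (H_out = 4.555) and T = 329.4 (H_out = 5.104) on hF = 4.725 gives T ≈ 328.2 K, at which ψ = 0.09.

T = 328.2 K, V/F = 0.09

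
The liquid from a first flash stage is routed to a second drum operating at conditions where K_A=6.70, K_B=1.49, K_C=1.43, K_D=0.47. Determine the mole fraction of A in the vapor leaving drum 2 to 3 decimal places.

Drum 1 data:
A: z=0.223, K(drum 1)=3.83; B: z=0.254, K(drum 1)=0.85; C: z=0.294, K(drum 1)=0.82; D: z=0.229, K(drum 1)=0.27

y_A (drum 2) = 0.128

Drum 1:
Let ψ₁ = V/F and solve Σ zᵢ(Kᵢ−1)/(1+ψ₁(Kᵢ−1)) = 0.
Feasibility: ΣzᵢKᵢ = 1.373, Σzᵢ/Kᵢ = 1.564 — both > 1, two phases present.
Newton iteration, ψ₁⁰ = 0.37:
  ψ₁ = 0.370: g = -0.0178, g' = -0.673 → ψ₁ = 0.344
Converged at ψ₁ = 0.344.
Drum-1 compositions:
  A: x = 0.113, y = 0.433
  B: x = 0.268, y = 0.228
  C: x = 0.313, y = 0.257
  D: x = 0.306, y = 0.083
Drum-2 feed = drum-1 liquid: z₂ = (0.1130, 0.2678, 0.3134, 0.3058).
Drum 2:
Let ψ₂ = V/F and solve Σ zᵢ(Kᵢ−1)/(1+ψ₂(Kᵢ−1)) = 0.
Check two-phase: ΣzᵢKᵢ = 1.748 > 1 and Σzᵢ/Kᵢ = 1.066 > 1, so g(0) = 0.748 > 0 and g(1) = -0.066 < 0.
Iterate (Newton) starting at ψ₂ = 0.5:
  ψ₂ = 0.500: g = 0.1631, g' = -0.487 → ψ₂ = 0.835
  ψ₂ = 0.835: g = 0.0135, g' = -0.451 → ψ₂ = 0.865
  ψ₂ = 0.865: g = -0.0001, g' = -0.460 → ψ₂ = 0.864
Converged at ψ₂ = 0.864.
  A: x = 0.019, y = 0.128
  B: x = 0.188, y = 0.280
  C: x = 0.228, y = 0.327
  D: x = 0.564, y = 0.265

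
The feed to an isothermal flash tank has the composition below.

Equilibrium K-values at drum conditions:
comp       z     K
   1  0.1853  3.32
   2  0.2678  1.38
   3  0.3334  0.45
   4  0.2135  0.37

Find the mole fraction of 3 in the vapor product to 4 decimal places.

y_3 = 0.1728

Rachford–Rice: g(V/F) = Σ zᵢ(Kᵢ−1)/(1+V/F(Kᵢ−1)) = 0.
Check two-phase: ΣzᵢKᵢ = 1.2138 > 1 and Σzᵢ/Kᵢ = 1.5678 > 1, so g(0) = 0.2138 > 0 and g(1) = -0.5678 < 0.
Newton–Raphson from V/F = 0.5:
  V/F = 0.5000: g = -0.16474, g' = -0.6135 → V/F = 0.2315
  V/F = 0.2315: g = 0.00563, g' = -0.7034 → V/F = 0.2395
Converged at V/F = 0.2395.
Compositions from xᵢ = zᵢ/(1+V/F(Kᵢ−1)), yᵢ = Kᵢxᵢ:
  1: x = 0.1191, y = 0.3954
  2: x = 0.2455, y = 0.3387
  3: x = 0.3840, y = 0.1728
  4: x = 0.2514, y = 0.0930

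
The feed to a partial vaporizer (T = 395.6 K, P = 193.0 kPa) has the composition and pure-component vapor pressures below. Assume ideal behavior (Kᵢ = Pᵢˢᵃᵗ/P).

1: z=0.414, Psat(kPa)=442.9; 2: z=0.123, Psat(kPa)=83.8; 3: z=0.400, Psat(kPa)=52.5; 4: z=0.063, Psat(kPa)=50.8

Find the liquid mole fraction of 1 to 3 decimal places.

x_1 = 0.349

Raoult's law: Kᵢ = Pᵢˢᵃᵗ/P = Pᵢˢᵃᵗ/193.0.
  K_1 = 442.9/193.0 = 2.29482, K_2 = 83.8/193.0 = 0.43420, K_3 = 52.5/193.0 = 0.27202, K_4 = 50.8/193.0 = 0.26321
Let ψ = V/F and solve Σ zᵢ(Kᵢ−1)/(1+ψ(Kᵢ−1)) = 0.
Feasibility: ΣzᵢKᵢ = 1.129, Σzᵢ/Kᵢ = 2.174 — both > 1, two phases present.
Newton–Raphson from ψ = 0.55:
  ψ = 0.550: g = -0.3516, g' = -1.006 → ψ = 0.200
  ψ = 0.200: g = -0.0483, g' = -0.825 → ψ = 0.142
  ψ = 0.142: g = 0.0006, g' = -0.848 → ψ = 0.143
Converged at ψ = 0.143.
Compositions from xᵢ = zᵢ/(1+ψ(Kᵢ−1)), yᵢ = Kᵢxᵢ:
  1: x = 0.349, y = 0.802
  2: x = 0.134, y = 0.058
  3: x = 0.446, y = 0.121
  4: x = 0.070, y = 0.019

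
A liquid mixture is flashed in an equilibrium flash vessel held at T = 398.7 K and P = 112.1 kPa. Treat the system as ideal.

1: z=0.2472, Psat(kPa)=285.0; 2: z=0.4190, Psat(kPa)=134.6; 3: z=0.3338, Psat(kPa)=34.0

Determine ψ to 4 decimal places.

Raoult's law: Kᵢ = Pᵢˢᵃᵗ/P = Pᵢˢᵃᵗ/112.1.
  K_1 = 285.0/112.1 = 2.542373, K_2 = 134.6/112.1 = 1.200714, K_3 = 34.0/112.1 = 0.303301
Newton–Raphson from ψ = 0.5:
  ψ = 0.5000: g = -0.06518, g' = -0.5829 → ψ = 0.3882
  ψ = 0.3882: g = -0.00226, g' = -0.5490 → ψ = 0.3841
Converged at ψ = 0.3841.

ψ = 0.3841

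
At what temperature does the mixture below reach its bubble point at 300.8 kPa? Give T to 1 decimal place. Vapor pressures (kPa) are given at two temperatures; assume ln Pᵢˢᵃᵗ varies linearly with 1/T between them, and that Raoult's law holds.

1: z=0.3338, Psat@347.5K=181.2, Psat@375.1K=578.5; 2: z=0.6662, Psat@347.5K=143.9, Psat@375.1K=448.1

Bubble-point temperature: ΣzᵢPᵢˢᵃᵗ(T) = P. Interpolate ln Pᵢˢᵃᵗ = aᵢ + bᵢ/T.
  T = 347.5 K: ΣzᵢPᵢˢᵃᵗ = 156.35 kPa
  T = 375.1 K: ΣzᵢPᵢˢᵃᵗ = 491.63 kPa
  T = 361.3 K: ΣzᵢPᵢˢᵃᵗ = 283.38 kPa
  T = 368.2 K: ΣzᵢPᵢˢᵃᵗ = 375.18 kPa
  T = 364.8 K: ΣzᵢPᵢˢᵃᵗ = 327.16 kPa
  T = 363.1 K: ΣzᵢPᵢˢᵃᵗ = 305.21 kPa
Interpolating between 361.3 K and 363.1 K gives T ≈ 362.7 K.

T = 362.7 K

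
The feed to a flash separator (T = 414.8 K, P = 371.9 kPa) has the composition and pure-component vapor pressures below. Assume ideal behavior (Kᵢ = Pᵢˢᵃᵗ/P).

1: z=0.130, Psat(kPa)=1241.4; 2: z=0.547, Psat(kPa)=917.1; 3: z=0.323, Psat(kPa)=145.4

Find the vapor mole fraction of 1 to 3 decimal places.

Raoult's law: Kᵢ = Pᵢˢᵃᵗ/P = Pᵢˢᵃᵗ/371.9.
  K_1 = 1241.4/371.9 = 3.33799, K_2 = 917.1/371.9 = 2.46599, K_3 = 145.4/371.9 = 0.39097
Rachford–Rice: g(β) = Σ zᵢ(Kᵢ−1)/(1+β(Kᵢ−1)) = 0.
g(0) = ΣzᵢKᵢ − 1 = 0.909 and g(1) = 1 − Σzᵢ/Kᵢ = -0.087, so a root lies in (0, 1).
Newton–Raphson from β = 0.5:
  β = 0.500: g = 0.3200, g' = -0.790 → β = 0.905
  β = 0.905: g = 0.0039, g' = -0.885 → β = 0.909
Converged at β = 0.909.
Compositions from xᵢ = zᵢ/(1+β(Kᵢ−1)), yᵢ = Kᵢxᵢ:
  1: x = 0.042, y = 0.139
  2: x = 0.234, y = 0.578
  3: x = 0.724, y = 0.283

y_1 = 0.139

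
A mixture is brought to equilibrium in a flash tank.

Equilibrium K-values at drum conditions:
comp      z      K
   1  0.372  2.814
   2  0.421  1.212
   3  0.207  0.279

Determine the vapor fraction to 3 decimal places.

Newton iteration, ψ⁰ = 0.39:
  ψ = 0.390: g = 0.2700, g' = -0.644 → ψ = 0.809
  ψ = 0.809: g = -0.0086, g' = -0.835 → ψ = 0.799
Converged at ψ = 0.799.

ψ = 0.799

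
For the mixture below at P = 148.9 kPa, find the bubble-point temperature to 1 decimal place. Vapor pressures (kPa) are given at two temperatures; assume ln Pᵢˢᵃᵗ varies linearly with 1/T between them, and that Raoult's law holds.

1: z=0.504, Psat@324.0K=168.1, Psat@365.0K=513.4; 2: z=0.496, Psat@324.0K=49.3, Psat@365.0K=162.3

T = 334.3 K

Bubble-point temperature: ΣzᵢPᵢˢᵃᵗ(T) = P. Interpolate ln Pᵢˢᵃᵗ = aᵢ + bᵢ/T.
  T = 324.0 K: ΣzᵢPᵢˢᵃᵗ = 109.18 kPa
  T = 365.0 K: ΣzᵢPᵢˢᵃᵗ = 339.25 kPa
  T = 344.5 K: ΣzᵢPᵢˢᵃᵗ = 199.03 kPa
  T = 334.2 K: ΣzᵢPᵢˢᵃᵗ = 148.55 kPa
  T = 339.4 K: ΣzᵢPᵢˢᵃᵗ = 172.57 kPa
  T = 336.8 K: ΣzᵢPᵢˢᵃᵗ = 160.20 kPa
Interpolating between 334.2 K and 336.8 K gives T ≈ 334.3 K.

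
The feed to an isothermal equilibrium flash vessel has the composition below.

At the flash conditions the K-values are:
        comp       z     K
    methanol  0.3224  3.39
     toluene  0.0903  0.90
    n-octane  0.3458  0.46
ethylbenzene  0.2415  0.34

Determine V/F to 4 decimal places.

V/F = 0.3194

Rachford–Rice: g(V/F) = Σ zᵢ(Kᵢ−1)/(1+V/F(Kᵢ−1)) = 0.
Check two-phase: ΣzᵢKᵢ = 1.4154 > 1 and Σzᵢ/Kᵢ = 1.6575 > 1, so g(0) = 0.4154 > 0 and g(1) = -0.6575 < 0.
Newton iteration, V/F⁰ = 0.5:
  V/F = 0.5000: g = -0.15216, g' = -0.8068 → V/F = 0.3114
  V/F = 0.3114: g = 0.00733, g' = -0.9186 → V/F = 0.3194
Converged at V/F = 0.3194.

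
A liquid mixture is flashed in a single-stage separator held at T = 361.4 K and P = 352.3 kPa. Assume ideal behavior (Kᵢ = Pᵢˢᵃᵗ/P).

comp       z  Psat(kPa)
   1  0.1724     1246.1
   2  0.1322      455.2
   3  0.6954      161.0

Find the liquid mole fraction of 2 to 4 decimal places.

Raoult's law: Kᵢ = Pᵢˢᵃᵗ/P = Pᵢˢᵃᵗ/352.3.
  K_1 = 1246.1/352.3 = 3.537042, K_2 = 455.2/352.3 = 1.292081, K_3 = 161.0/352.3 = 0.456997
Material balance + equilibrium reduce to Σ zᵢ(Kᵢ−1)/(1+V/F(Kᵢ−1)) = 0.
g(0) = ΣzᵢKᵢ − 1 = 0.0984 and g(1) = 1 − Σzᵢ/Kᵢ = -0.6727, so a root lies in (0, 1).
Iterate (Newton) starting at V/F = 0.64:
  V/F = 0.6400: g = -0.37949, g' = -0.6508 → V/F = 0.0569
  V/F = 0.0569: g = 0.03053, g' = -1.0765 → V/F = 0.0853
  V/F = 0.0853: g = 0.00132, g' = -0.9862 → V/F = 0.0866
Converged at V/F = 0.0866.
Compositions from xᵢ = zᵢ/(1+V/F(Kᵢ−1)), yᵢ = Kᵢxᵢ:
  1: x = 0.1413, y = 0.4999
  2: x = 0.1289, y = 0.1666
  3: x = 0.7297, y = 0.3335

x_2 = 0.1289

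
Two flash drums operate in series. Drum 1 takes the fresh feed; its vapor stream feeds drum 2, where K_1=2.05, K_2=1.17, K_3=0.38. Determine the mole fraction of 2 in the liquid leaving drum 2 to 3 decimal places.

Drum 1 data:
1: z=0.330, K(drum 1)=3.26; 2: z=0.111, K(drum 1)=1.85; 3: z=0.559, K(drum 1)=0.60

x_2 (drum 2) = 0.119

Drum 1:
Let ψ₁ = V/F and solve Σ zᵢ(Kᵢ−1)/(1+ψ₁(Kᵢ−1)) = 0.
Check two-phase: ΣzᵢKᵢ = 1.617 > 1 and Σzᵢ/Kᵢ = 1.093 > 1, so g(0) = 0.617 > 0 and g(1) = -0.093 < 0.
Iterate (Newton) starting at ψ₁ = 0.5:
  ψ₁ = 0.500: g = 0.1369, g' = -0.551 → ψ₁ = 0.748
  ψ₁ = 0.748: g = 0.0156, g' = -0.445 → ψ₁ = 0.784
Converged at ψ₁ = 0.784.
Drum-1 compositions:
  1: x = 0.119, y = 0.388
  2: x = 0.067, y = 0.123
  3: x = 0.814, y = 0.489
Drum-2 feed = drum-1 vapor: z₂ = (0.3882, 0.1232, 0.4886).
Drum 2:
Iterate (Newton) starting at ψ₂ = 0.51:
  ψ₂ = 0.510: g = -0.1583, g' = -0.586 → ψ₂ = 0.240
  ψ₂ = 0.240: g = -0.0102, g' = -0.536 → ψ₂ = 0.221
Converged at ψ₂ = 0.221.
  1: x = 0.315, y = 0.646
  2: x = 0.119, y = 0.139
  3: x = 0.566, y = 0.215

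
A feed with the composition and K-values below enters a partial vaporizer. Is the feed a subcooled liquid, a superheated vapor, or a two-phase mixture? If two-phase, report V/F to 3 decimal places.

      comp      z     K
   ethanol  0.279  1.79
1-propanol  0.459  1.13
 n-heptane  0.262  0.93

ΣzᵢKᵢ = 1.262; Σzᵢ/Kᵢ = 0.844.
Since Σzᵢ/Kᵢ < 1 the mixture is above its dew point — single vapor phase.

superheated vapor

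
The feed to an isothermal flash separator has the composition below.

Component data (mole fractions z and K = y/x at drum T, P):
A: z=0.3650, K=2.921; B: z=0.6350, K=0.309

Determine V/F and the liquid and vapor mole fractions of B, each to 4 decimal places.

Rachford–Rice: g(V/F) = Σ zᵢ(Kᵢ−1)/(1+V/F(Kᵢ−1)) = 0.
Feasibility: ΣzᵢKᵢ = 1.2624, Σzᵢ/Kᵢ = 2.1800 — both > 1, two phases present.
Binary case is linear: z₁(K₁−1)(1+V/F(K₂−1)) + z₂(K₂−1)(1+V/F(K₁−1)) = 0
⇒ V/F = [z₁(K₁−1)+z₂(K₂−1)] / [−(K₁−1)(K₂−1)] = 0.26238/1.32741 = 0.1977
Compositions from xᵢ = zᵢ/(1+V/F(Kᵢ−1)), yᵢ = Kᵢxᵢ:
  A: x = 0.2645, y = 0.7727
  B: x = 0.7355, y = 0.2273

V/F = 0.1977, x_B = 0.7355, y_B = 0.2273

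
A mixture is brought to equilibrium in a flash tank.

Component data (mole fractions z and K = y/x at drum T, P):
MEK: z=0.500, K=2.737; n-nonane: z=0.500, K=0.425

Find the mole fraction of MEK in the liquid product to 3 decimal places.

x_MEK = 0.249

Material balance + equilibrium reduce to Σ zᵢ(Kᵢ−1)/(1+V/F(Kᵢ−1)) = 0.
Check two-phase: ΣzᵢKᵢ = 1.581 > 1 and Σzᵢ/Kᵢ = 1.359 > 1, so g(0) = 0.581 > 0 and g(1) = -0.359 < 0.
Binary case is linear: z₁(K₁−1)(1+V/F(K₂−1)) + z₂(K₂−1)(1+V/F(K₁−1)) = 0
⇒ V/F = [z₁(K₁−1)+z₂(K₂−1)] / [−(K₁−1)(K₂−1)] = 0.5810/0.9988 = 0.582
Compositions from xᵢ = zᵢ/(1+V/F(Kᵢ−1)), yᵢ = Kᵢxᵢ:
  MEK: x = 0.249, y = 0.681
  n-nonane: x = 0.751, y = 0.319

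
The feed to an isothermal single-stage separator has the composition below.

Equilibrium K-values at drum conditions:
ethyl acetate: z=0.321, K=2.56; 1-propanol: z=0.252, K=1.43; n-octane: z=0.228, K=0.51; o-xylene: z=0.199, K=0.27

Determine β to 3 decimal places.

β = 0.490

Let β = V/F and solve Σ zᵢ(Kᵢ−1)/(1+β(Kᵢ−1)) = 0.
Feasibility: ΣzᵢKᵢ = 1.352, Σzᵢ/Kᵢ = 1.486 — both > 1, two phases present.
Iterate (Newton) starting at β = 0.5:
  β = 0.500: g = -0.0062, g' = -0.637 → β = 0.490
Converged at β = 0.490.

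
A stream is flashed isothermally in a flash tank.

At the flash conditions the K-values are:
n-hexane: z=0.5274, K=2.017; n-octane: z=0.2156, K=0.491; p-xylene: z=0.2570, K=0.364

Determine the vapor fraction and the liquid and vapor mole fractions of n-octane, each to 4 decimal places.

ψ = 0.4439, x_n-octane = 0.2785, y_n-octane = 0.1368

Material balance + equilibrium reduce to Σ zᵢ(Kᵢ−1)/(1+ψ(Kᵢ−1)) = 0.
Feasibility: ΣzᵢKᵢ = 1.2632, Σzᵢ/Kᵢ = 1.4066 — both > 1, two phases present.
Newton–Raphson from ψ = 0.5:
  ψ = 0.5000: g = -0.03131, g' = -0.5637 → ψ = 0.4445
  ψ = 0.4445: g = -0.00030, g' = -0.5541 → ψ = 0.4439
Converged at ψ = 0.4439.
Compositions from xᵢ = zᵢ/(1+ψ(Kᵢ−1)), yᵢ = Kᵢxᵢ:
  n-hexane: x = 0.3634, y = 0.7329
  n-octane: x = 0.2785, y = 0.1368
  p-xylene: x = 0.3581, y = 0.1304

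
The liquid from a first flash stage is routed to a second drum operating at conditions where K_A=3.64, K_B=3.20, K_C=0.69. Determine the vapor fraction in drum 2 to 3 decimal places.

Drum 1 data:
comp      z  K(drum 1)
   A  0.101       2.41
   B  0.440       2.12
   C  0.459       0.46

V/F (drum 2) = 0.717

Drum 1:
Rachford–Rice: g(ψ₁) = Σ zᵢ(Kᵢ−1)/(1+ψ₁(Kᵢ−1)) = 0.
Feasibility: ΣzᵢKᵢ = 1.387, Σzᵢ/Kᵢ = 1.247 — both > 1, two phases present.
Newton–Raphson from ψ₁ = 0.6:
  ψ₁ = 0.600: g = 0.0052, g' = -0.549 → ψ₁ = 0.610
Converged at ψ₁ = 0.610.
Drum-1 compositions:
  A: x = 0.054, y = 0.131
  B: x = 0.261, y = 0.554
  C: x = 0.684, y = 0.315
Drum-2 feed = drum-1 liquid: z₂ = (0.0543, 0.2615, 0.6842).
Drum 2:
Newton iteration, ψ₂⁰ = 0.34:
  ψ₂ = 0.340: g = 0.1676, g' = -0.602 → ψ₂ = 0.619
  ψ₂ = 0.619: g = 0.0357, g' = -0.382 → ψ₂ = 0.712
  ψ₂ = 0.712: g = 0.0018, g' = -0.346 → ψ₂ = 0.717
Converged at ψ₂ = 0.717.
  A: x = 0.019, y = 0.068
  B: x = 0.101, y = 0.325
  C: x = 0.880, y = 0.607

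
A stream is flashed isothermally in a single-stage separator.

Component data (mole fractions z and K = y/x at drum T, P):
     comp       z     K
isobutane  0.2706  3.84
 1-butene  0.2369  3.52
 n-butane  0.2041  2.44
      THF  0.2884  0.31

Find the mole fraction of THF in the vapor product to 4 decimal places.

Material balance + equilibrium reduce to Σ zᵢ(Kᵢ−1)/(1+V/F(Kᵢ−1)) = 0.
g(0) = ΣzᵢKᵢ − 1 = 1.4604 and g(1) = 1 − Σzᵢ/Kᵢ = -0.1517, so a root lies in (0, 1).
Iterate (Newton) starting at V/F = 0.5:
  V/F = 0.5000: g = 0.44878, g' = -1.1303 → V/F = 0.8970
  V/F = 0.8970: g = 0.00573, g' = -1.3412 → V/F = 0.9013
Converged at V/F = 0.9013.
Compositions from xᵢ = zᵢ/(1+V/F(Kᵢ−1)), yᵢ = Kᵢxᵢ:
  isobutane: x = 0.0760, y = 0.2919
  1-butene: x = 0.0724, y = 0.2549
  n-butane: x = 0.0888, y = 0.2167
  THF: x = 0.7627, y = 0.2364

y_THF = 0.2364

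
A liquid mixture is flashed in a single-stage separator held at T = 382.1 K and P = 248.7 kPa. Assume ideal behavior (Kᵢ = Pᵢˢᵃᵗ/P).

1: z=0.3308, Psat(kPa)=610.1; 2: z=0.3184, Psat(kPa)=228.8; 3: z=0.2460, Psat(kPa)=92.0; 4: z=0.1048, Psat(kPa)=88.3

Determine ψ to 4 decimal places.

Raoult's law: Kᵢ = Pᵢˢᵃᵗ/P = Pᵢˢᵃᵗ/248.7.
  K_1 = 610.1/248.7 = 2.453156, K_2 = 228.8/248.7 = 0.919984, K_3 = 92.0/248.7 = 0.369924, K_4 = 88.3/248.7 = 0.355046
Material balance + equilibrium reduce to Σ zᵢ(Kᵢ−1)/(1+ψ(Kᵢ−1)) = 0.
Check two-phase: ΣzᵢKᵢ = 1.2326 > 1 and Σzᵢ/Kᵢ = 1.4411 > 1, so g(0) = 0.2326 > 0 and g(1) = -0.4411 < 0.
Iterate (Newton) starting at ψ = 0.59:
  ψ = 0.5900: g = -0.12375, g' = -0.5658 → ψ = 0.3713
  ψ = 0.3713: g = -0.00521, g' = -0.5387 → ψ = 0.3616
Converged at ψ = 0.3616.

ψ = 0.3616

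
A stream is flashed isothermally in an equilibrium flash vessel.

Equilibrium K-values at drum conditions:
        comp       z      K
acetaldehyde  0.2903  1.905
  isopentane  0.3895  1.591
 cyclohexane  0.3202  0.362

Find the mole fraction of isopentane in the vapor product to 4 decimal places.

Iterate (Newton) starting at V/F = 0.5:
  V/F = 0.5000: g = 0.05858, g' = -0.4748 → V/F = 0.6234
  V/F = 0.6234: g = -0.00301, g' = -0.5291 → V/F = 0.6177
Converged at V/F = 0.6177.
Compositions from xᵢ = zᵢ/(1+V/F(Kᵢ−1)), yᵢ = Kᵢxᵢ:
  acetaldehyde: x = 0.1862, y = 0.3547
  isopentane: x = 0.2853, y = 0.4540
  cyclohexane: x = 0.5285, y = 0.1913

y_isopentane = 0.4540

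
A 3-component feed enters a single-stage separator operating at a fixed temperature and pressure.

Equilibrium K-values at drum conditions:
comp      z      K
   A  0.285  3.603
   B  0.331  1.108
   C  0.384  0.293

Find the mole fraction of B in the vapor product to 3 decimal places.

Rachford–Rice: g(ψ) = Σ zᵢ(Kᵢ−1)/(1+ψ(Kᵢ−1)) = 0.
g(0) = ΣzᵢKᵢ − 1 = 0.506 and g(1) = 1 − Σzᵢ/Kᵢ = -0.688, so a root lies in (0, 1).
Newton iteration, ψ⁰ = 0.5:
  ψ = 0.500: g = -0.0637, g' = -0.827 → ψ = 0.423
Converged at ψ = 0.423.
Compositions from xᵢ = zᵢ/(1+ψ(Kᵢ−1)), yᵢ = Kᵢxᵢ:
  A: x = 0.136, y = 0.489
  B: x = 0.317, y = 0.351
  C: x = 0.548, y = 0.161

y_B = 0.351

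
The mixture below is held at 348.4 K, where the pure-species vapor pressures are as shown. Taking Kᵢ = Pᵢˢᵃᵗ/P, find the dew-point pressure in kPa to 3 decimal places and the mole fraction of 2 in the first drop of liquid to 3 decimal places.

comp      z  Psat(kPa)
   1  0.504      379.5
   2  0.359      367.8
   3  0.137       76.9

At the dew point ψ → 1, so Σzᵢ/Kᵢ = 1 with Kᵢ = Pᵢˢᵃᵗ/P ⇒ 1/P = Σzᵢ/Pᵢˢᵃᵗ.
1/P = 0.504/379.5 + 0.359/367.8 + 0.137/76.9 = 0.004086 ⇒ P = 244.758 kPa
xᵢ = zᵢP/Pᵢˢᵃᵗ ⇒ x_2 = 0.359·244.758/367.8 = 0.239

Pdew = 244.758 kPa, x_2 = 0.239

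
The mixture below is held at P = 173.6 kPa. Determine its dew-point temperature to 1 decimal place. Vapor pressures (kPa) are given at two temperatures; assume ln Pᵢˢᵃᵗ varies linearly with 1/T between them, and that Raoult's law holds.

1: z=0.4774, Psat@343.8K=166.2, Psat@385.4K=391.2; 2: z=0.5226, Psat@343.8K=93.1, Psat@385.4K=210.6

Dew-point temperature: Σzᵢ·P/Pᵢˢᵃᵗ(T) = 1. Interpolate ln Pᵢˢᵃᵗ = aᵢ + bᵢ/T.
  T = 343.8 K: ΣzᵢP/Pᵢˢᵃᵗ = 1.4731
  T = 385.4 K: ΣzᵢP/Pᵢˢᵃᵗ = 0.6426
  T = 364.6 K: ΣzᵢP/Pᵢˢᵃᵗ = 0.9502
  T = 354.2 K: ΣzᵢP/Pᵢˢᵃᵗ = 1.1755
  T = 359.4 K: ΣzᵢP/Pᵢˢᵃᵗ = 1.0552
  T = 362.0 K: ΣzᵢP/Pᵢˢᵃᵗ = 1.0010
  T = 363.3 K: ΣzᵢP/Pᵢˢᵃᵗ = 0.9751
  T = 362.6 K: ΣzᵢP/Pᵢˢᵃᵗ = 0.9889
Interpolating between 362.0 K and 362.6 K gives T ≈ 362.0 K.

T = 362.0 K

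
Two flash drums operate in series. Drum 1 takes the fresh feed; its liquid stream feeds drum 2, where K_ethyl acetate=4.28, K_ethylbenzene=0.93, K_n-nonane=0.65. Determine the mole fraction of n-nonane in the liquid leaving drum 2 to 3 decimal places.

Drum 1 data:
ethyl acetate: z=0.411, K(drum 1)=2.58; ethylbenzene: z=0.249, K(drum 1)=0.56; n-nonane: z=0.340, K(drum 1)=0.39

Drum 1:
Rachford–Rice: g(ψ₁) = Σ zᵢ(Kᵢ−1)/(1+ψ₁(Kᵢ−1)) = 0.
Check two-phase: ΣzᵢKᵢ = 1.332 > 1 and Σzᵢ/Kᵢ = 1.476 > 1, so g(0) = 0.332 > 0 and g(1) = -0.476 < 0.
Newton iteration, ψ₁⁰ = 0.42:
  ψ₁ = 0.420: g = -0.0229, g' = -0.672 → ψ₁ = 0.386
Converged at ψ₁ = 0.386.
Drum-1 compositions:
  ethyl acetate: x = 0.255, y = 0.659
  ethylbenzene: x = 0.300, y = 0.168
  n-nonane: x = 0.445, y = 0.173
Drum-2 feed = drum-1 liquid: z₂ = (0.2553, 0.3000, 0.4448).
Drum 2:
Newton–Raphson from ψ₂ = 0.5:
  ψ₂ = 0.500: g = 0.1067, g' = -0.476 → ψ₂ = 0.724
  ψ₂ = 0.724: g = 0.0174, g' = -0.340 → ψ₂ = 0.775
  ψ₂ = 0.775: g = 0.0005, g' = -0.323 → ψ₂ = 0.777
Converged at ψ₂ = 0.777.
  ethyl acetate: x = 0.072, y = 0.308
  ethylbenzene: x = 0.317, y = 0.295
  n-nonane: x = 0.611, y = 0.397

x_n-nonane (drum 2) = 0.611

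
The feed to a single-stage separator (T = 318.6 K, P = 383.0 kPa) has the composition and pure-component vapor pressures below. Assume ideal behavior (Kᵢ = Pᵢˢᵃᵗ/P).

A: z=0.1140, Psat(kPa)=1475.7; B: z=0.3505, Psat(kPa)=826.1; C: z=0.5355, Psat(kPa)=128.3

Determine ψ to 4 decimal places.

Raoult's law: Kᵢ = Pᵢˢᵃᵗ/P = Pᵢˢᵃᵗ/383.0.
  K_A = 1475.7/383.0 = 3.853003, K_B = 826.1/383.0 = 2.156919, K_C = 128.3/383.0 = 0.334987
Material balance + equilibrium reduce to Σ zᵢ(Kᵢ−1)/(1+ψ(Kᵢ−1)) = 0.
g(0) = ΣzᵢKᵢ − 1 = 0.3746 and g(1) = 1 − Σzᵢ/Kᵢ = -0.7907, so a root lies in (0, 1).
Newton–Raphson from ψ = 0.69:
  ψ = 0.6900: g = -0.32302, g' = -1.0591 → ψ = 0.3850
  ψ = 0.3850: g = -0.04313, g' = -0.8631 → ψ = 0.3350
  ψ = 0.3350: g = 0.00032, g' = -0.8783 → ψ = 0.3354
Converged at ψ = 0.3354.

ψ = 0.3354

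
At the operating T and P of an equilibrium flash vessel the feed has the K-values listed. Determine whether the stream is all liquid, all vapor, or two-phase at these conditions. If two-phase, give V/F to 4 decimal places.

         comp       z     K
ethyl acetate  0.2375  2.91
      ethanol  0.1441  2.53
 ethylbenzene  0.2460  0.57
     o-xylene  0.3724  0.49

two-phase, V/F = 0.4448

ΣzᵢKᵢ = 1.3784; Σzᵢ/Kᵢ = 1.3302.
Both exceed 1, so a two-phase solution exists.
Let ψ = V/F and solve Σ zᵢ(Kᵢ−1)/(1+ψ(Kᵢ−1)) = 0.
Iterate (Newton) starting at ψ = 0.35:
  ψ = 0.3500: g = 0.05975, g' = -0.6609 → ψ = 0.4404
  ψ = 0.4404: g = 0.00266, g' = -0.6063 → ψ = 0.4448
Converged at ψ = 0.4448.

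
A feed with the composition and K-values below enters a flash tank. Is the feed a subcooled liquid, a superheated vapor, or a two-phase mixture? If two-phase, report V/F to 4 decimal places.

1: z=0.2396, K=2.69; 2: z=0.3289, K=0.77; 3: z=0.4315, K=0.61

ΣzᵢKᵢ = 1.1610; Σzᵢ/Kᵢ = 1.2236.
Both exceed 1, so a two-phase solution exists.
Iterate (Newton) starting at ψ = 0.5:
  ψ = 0.5000: g = -0.07506, g' = -0.3245 → ψ = 0.2687
  ψ = 0.2687: g = 0.00985, g' = -0.4253 → ψ = 0.2919
  ψ = 0.2919: g = 0.00017, g' = -0.4105 → ψ = 0.2923
Converged at ψ = 0.2923.

two-phase, V/F = 0.2923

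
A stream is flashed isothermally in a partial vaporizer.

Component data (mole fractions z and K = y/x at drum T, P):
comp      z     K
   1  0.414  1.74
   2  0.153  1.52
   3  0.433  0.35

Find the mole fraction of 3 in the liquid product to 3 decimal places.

Rachford–Rice: g(ψ) = Σ zᵢ(Kᵢ−1)/(1+ψ(Kᵢ−1)) = 0.
g(0) = ΣzᵢKᵢ − 1 = 0.104 and g(1) = 1 − Σzᵢ/Kᵢ = -0.576, so a root lies in (0, 1).
Newton iteration, ψ⁰ = 0.52:
  ψ = 0.520: g = -0.1413, g' = -0.561 → ψ = 0.268
  ψ = 0.268: g = -0.0155, g' = -0.458 → ψ = 0.235
  ψ = 0.235: g = -0.0001, g' = -0.452 → ψ = 0.234
Converged at ψ = 0.234.
Compositions from xᵢ = zᵢ/(1+ψ(Kᵢ−1)), yᵢ = Kᵢxᵢ:
  1: x = 0.353, y = 0.614
  2: x = 0.136, y = 0.207
  3: x = 0.511, y = 0.179

x_3 = 0.511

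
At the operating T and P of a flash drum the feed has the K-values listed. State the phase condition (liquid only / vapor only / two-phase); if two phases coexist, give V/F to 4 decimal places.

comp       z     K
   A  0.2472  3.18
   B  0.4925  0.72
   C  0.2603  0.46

two-phase, V/F = 0.3130

ΣzᵢKᵢ = 1.2604; Σzᵢ/Kᵢ = 1.3276.
Both exceed 1, so a two-phase solution exists.
Let ψ = V/F and solve Σ zᵢ(Kᵢ−1)/(1+ψ(Kᵢ−1)) = 0.
Iterate (Newton) starting at ψ = 0.32:
  ψ = 0.3200: g = -0.00395, g' = -0.5652 → ψ = 0.3130
Converged at ψ = 0.3130.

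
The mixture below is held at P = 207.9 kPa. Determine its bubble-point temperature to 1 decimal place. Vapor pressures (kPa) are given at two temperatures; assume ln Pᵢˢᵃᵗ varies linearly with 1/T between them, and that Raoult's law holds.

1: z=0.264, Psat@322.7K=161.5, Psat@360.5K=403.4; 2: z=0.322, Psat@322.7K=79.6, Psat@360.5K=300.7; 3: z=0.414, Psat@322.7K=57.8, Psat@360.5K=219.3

Bubble-point temperature: ΣzᵢPᵢˢᵃᵗ(T) = P. Interpolate ln Pᵢˢᵃᵗ = aᵢ + bᵢ/T.
  T = 322.7 K: ΣzᵢPᵢˢᵃᵗ = 92.20 kPa
  T = 360.5 K: ΣzᵢPᵢˢᵃᵗ = 294.11 kPa
  T = 341.6 K: ΣzᵢPᵢˢᵃᵗ = 169.16 kPa
  T = 351.1 K: ΣzᵢPᵢˢᵃᵗ = 224.79 kPa
  T = 346.4 K: ΣzᵢPᵢˢᵃᵗ = 195.61 kPa
  T = 348.8 K: ΣzᵢPᵢˢᵃᵗ = 210.09 kPa
Interpolating between 346.4 K and 348.8 K gives T ≈ 348.4 K.

T = 348.4 K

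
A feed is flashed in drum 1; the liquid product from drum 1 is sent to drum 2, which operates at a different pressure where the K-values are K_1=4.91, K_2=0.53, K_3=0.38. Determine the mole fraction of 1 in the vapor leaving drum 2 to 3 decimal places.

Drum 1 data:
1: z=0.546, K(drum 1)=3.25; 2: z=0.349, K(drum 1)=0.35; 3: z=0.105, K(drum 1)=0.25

y_1 (drum 2) = 0.565

Drum 1:
Rachford–Rice: g(ψ₁) = Σ zᵢ(Kᵢ−1)/(1+ψ₁(Kᵢ−1)) = 0.
g(0) = ΣzᵢKᵢ − 1 = 0.923 and g(1) = 1 − Σzᵢ/Kᵢ = -0.585, so a root lies in (0, 1).
Iterate (Newton) starting at ψ₁ = 0.5:
  ψ₁ = 0.500: g = 0.1160, g' = -1.087 → ψ₁ = 0.607
Converged at ψ₁ = 0.607.
Drum-1 compositions:
  1: x = 0.231, y = 0.750
  2: x = 0.576, y = 0.202
  3: x = 0.193, y = 0.048
Drum-2 feed = drum-1 liquid: z₂ = (0.2308, 0.5765, 0.1928).
Drum 2:
Material balance + equilibrium reduce to Σ zᵢ(Kᵢ−1)/(1+ψ₂(Kᵢ−1)) = 0.
Feasibility: ΣzᵢKᵢ = 1.512, Σzᵢ/Kᵢ = 1.642 — both > 1, two phases present.
Newton iteration, ψ₂⁰ = 0.31:
  ψ₂ = 0.310: g = -0.0572, g' = -1.009 → ψ₂ = 0.253
  ψ₂ = 0.253: g = 0.0040, g' = -1.159 → ψ₂ = 0.257
Converged at ψ₂ = 0.257.
  1: x = 0.115, y = 0.565
  2: x = 0.656, y = 0.347
  3: x = 0.229, y = 0.087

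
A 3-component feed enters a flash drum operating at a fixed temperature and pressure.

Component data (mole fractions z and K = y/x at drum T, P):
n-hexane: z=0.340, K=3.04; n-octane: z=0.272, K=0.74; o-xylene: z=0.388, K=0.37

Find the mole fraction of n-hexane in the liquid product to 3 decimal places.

x_n-hexane = 0.194

Iterate (Newton) starting at β = 0.5:
  β = 0.500: g = -0.0948, g' = -0.699 → β = 0.364
  β = 0.364: g = 0.0024, g' = -0.747 → β = 0.368
Converged at β = 0.368.
Compositions from xᵢ = zᵢ/(1+β(Kᵢ−1)), yᵢ = Kᵢxᵢ:
  n-hexane: x = 0.194, y = 0.591
  n-octane: x = 0.301, y = 0.223
  o-xylene: x = 0.505, y = 0.187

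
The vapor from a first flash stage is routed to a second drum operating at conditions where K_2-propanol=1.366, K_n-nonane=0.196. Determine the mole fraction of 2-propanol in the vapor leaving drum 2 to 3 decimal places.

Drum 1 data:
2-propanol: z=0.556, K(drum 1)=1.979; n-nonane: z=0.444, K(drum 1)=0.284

Drum 1:
Material balance + equilibrium reduce to Σ zᵢ(Kᵢ−1)/(1+ψ₁(Kᵢ−1)) = 0.
Feasibility: ΣzᵢKᵢ = 1.226, Σzᵢ/Kᵢ = 1.844 — both > 1, two phases present.
Newton iteration, ψ₁⁰ = 0.5:
  ψ₁ = 0.500: g = -0.1297, g' = -0.792 → ψ₁ = 0.336
  ψ₁ = 0.336: g = -0.0092, g' = -0.696 → ψ₁ = 0.323
Converged at ψ₁ = 0.323.
Drum-1 compositions:
  2-propanol: x = 0.422, y = 0.836
  n-nonane: x = 0.578, y = 0.164
Drum-2 feed = drum-1 vapor: z₂ = (0.8360, 0.1640).
Drum 2:
Newton–Raphson from ψ₂ = 0.46:
  ψ₂ = 0.460: g = 0.0526, g' = -0.349 → ψ₂ = 0.611
  ψ₂ = 0.611: g = -0.0090, g' = -0.484 → ψ₂ = 0.592
Converged at ψ₂ = 0.592.
  2-propanol: x = 0.687, y = 0.939
  n-nonane: x = 0.313, y = 0.061

y_2-propanol (drum 2) = 0.939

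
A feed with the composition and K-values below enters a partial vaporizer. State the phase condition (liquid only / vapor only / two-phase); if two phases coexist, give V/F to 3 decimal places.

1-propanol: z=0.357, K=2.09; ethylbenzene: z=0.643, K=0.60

two-phase, V/F = 0.303

ΣzᵢKᵢ = 1.132; Σzᵢ/Kᵢ = 1.242.
Both exceed 1, so a two-phase solution exists.
Rachford–Rice: g(ψ) = Σ zᵢ(Kᵢ−1)/(1+ψ(Kᵢ−1)) = 0.
Binary case is linear: z₁(K₁−1)(1+ψ(K₂−1)) + z₂(K₂−1)(1+ψ(K₁−1)) = 0
⇒ ψ = [z₁(K₁−1)+z₂(K₂−1)] / [−(K₁−1)(K₂−1)] = 0.1319/0.4360 = 0.303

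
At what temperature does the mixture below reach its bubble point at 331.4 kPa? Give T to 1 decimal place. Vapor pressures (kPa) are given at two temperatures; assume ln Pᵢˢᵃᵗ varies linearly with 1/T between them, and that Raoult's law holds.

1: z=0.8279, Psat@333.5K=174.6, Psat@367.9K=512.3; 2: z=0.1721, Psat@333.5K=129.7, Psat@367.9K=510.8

T = 353.8 K

Bubble-point temperature: ΣzᵢPᵢˢᵃᵗ(T) = P. Interpolate ln Pᵢˢᵃᵗ = aᵢ + bᵢ/T.
  T = 333.5 K: ΣzᵢPᵢˢᵃᵗ = 166.87 kPa
  T = 367.9 K: ΣzᵢPᵢˢᵃᵗ = 512.04 kPa
  T = 350.7 K: ΣzᵢPᵢˢᵃᵗ = 300.04 kPa
  T = 359.3 K: ΣzᵢPᵢˢᵃᵗ = 394.35 kPa
  T = 355.0 K: ΣzᵢPᵢˢᵃᵗ = 344.52 kPa
  T = 352.9 K: ΣzᵢPᵢˢᵃᵗ = 322.16 kPa
Interpolating between 352.9 K and 355.0 K gives T ≈ 353.8 K.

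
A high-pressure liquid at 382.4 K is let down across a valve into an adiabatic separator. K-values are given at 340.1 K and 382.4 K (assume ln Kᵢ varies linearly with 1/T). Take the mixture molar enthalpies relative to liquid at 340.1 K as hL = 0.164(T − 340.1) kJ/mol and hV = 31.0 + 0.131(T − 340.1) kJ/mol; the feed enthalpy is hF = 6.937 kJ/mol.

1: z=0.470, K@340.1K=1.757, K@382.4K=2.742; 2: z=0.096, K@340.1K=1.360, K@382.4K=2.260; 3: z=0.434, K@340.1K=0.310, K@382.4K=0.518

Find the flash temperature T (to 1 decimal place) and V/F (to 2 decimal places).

Adiabatic flash: solve Rachford–Rice at each trial T, then check hF = ψ·hV(T) + (1−ψ)·hL(T).
  T = 340.1 K: K = (1.757, 1.360, 0.310), RR gives ψ = 0.187, H_out = 5.811 kJ/mol
  T = 382.4 K: K = (2.742, 2.260, 0.518), RR gives ψ = 0.911, H_out = 33.899 kJ/mol
  T = 361.2 K: K = (2.223, 1.778, 0.407), RR gives ψ = 0.572, H_out = 20.790 kJ/mol
  T = 350.6 K: K = (1.982, 1.560, 0.356), RR gives ψ = 0.398, H_out = 13.932 kJ/mol
  T = 345.4 K: K = (1.869, 1.459, 0.333), RR gives ψ = 0.301, H_out = 10.158 kJ/mol
  T = 342.8 K: K = (1.814, 1.410, 0.322), RR gives ψ = 0.248, H_out = 8.103 kJ/mol
  T = 341.5 K: K = (1.786, 1.386, 0.316), RR gives ψ = 0.219, H_out = 7.022 kJ/mol
Linear interpolation between T = 340.1 (H_out = 5.811) and T = 341.5 (H_out = 7.022) on hF = 6.937 gives T ≈ 341.4 K, at which ψ = 0.22.

T = 341.4 K, V/F = 0.22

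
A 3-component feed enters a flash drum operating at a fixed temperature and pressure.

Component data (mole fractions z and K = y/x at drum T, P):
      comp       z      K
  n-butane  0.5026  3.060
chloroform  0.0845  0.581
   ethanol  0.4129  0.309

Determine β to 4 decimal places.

Iterate (Newton) starting at β = 0.5:
  β = 0.5000: g = 0.02931, g' = -1.0015 → β = 0.5293
Converged at β = 0.5293.

β = 0.5293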